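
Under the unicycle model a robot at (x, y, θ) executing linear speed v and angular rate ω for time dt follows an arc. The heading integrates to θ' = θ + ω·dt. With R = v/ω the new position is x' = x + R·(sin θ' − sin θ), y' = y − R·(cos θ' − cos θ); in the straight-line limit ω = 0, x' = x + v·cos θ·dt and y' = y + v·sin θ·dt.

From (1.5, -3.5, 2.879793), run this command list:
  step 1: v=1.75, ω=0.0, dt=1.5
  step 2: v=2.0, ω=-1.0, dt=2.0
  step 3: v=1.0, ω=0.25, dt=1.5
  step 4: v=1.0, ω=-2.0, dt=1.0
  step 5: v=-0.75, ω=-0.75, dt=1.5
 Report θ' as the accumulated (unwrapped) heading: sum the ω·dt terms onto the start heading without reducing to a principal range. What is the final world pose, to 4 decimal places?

step 1: θ'=2.8798 (straight) → pose (-1.0356, -2.8206, 2.8798)
step 2: θ'=0.8798 (R=-2.0000) → pose (-2.0591, 0.3859, 0.8798)
step 3: θ'=1.2548 (R=4.0000) → pose (-1.3396, 1.6920, 1.2548)
step 4: θ'=-0.7452 (R=-0.5000) → pose (-0.5253, 1.9041, -0.7452)
step 5: θ'=-1.8702 (R=1.0000) → pose (-0.8027, 2.9340, -1.8702)

(-0.8027, 2.9340, -1.8702)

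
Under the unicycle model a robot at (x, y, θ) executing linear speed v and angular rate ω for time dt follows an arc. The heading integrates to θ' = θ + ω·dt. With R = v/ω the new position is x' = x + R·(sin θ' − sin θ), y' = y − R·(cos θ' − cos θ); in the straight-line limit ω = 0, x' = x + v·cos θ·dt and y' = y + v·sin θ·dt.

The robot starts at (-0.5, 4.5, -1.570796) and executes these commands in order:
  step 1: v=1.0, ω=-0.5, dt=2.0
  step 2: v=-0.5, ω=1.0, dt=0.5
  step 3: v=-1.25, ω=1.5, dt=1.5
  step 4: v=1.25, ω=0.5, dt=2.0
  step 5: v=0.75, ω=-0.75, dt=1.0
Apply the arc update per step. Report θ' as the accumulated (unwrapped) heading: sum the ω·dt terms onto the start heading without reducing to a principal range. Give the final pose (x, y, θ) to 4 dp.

(0.2427, 6.2510, 0.4292)

step 1: θ'=-2.5708 (R=-2.0000) → pose (-1.4194, 2.8171, -2.5708)
step 2: θ'=-2.0708 (R=-0.5000) → pose (-1.2508, 2.9981, -2.0708)
step 3: θ'=0.1792 (R=-0.8333) → pose (-2.1306, 4.2176, 0.1792)
step 4: θ'=1.1792 (R=2.5000) → pose (-0.2655, 5.7234, 1.1792)
step 5: θ'=0.4292 (R=-1.0000) → pose (0.2427, 6.2510, 0.4292)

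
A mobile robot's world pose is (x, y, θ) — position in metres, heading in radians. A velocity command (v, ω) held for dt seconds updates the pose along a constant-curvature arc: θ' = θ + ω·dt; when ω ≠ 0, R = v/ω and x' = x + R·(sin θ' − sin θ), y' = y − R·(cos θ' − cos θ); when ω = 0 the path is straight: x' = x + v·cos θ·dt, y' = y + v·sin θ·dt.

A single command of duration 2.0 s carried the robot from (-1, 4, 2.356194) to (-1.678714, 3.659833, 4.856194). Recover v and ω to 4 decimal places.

v = 0.5000, ω = 1.2500

Δθ = 4.856194 − 2.356194 = 2.500000
ω = Δθ/dt = 2.500000/2.0 = 1.2500
R = Δx/(sin θ' − sin θ) = 0.4000
v = R·ω = 0.4000·1.2500 = 0.5000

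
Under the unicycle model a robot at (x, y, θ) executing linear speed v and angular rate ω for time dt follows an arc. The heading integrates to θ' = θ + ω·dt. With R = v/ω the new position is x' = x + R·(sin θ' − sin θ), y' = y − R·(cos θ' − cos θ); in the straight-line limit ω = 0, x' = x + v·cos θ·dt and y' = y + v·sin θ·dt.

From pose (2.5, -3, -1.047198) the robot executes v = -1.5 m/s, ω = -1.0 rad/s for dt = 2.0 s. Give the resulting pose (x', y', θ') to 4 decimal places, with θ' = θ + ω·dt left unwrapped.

(3.6577, -0.7567, -3.0472)

θ' = -1.0472 + -1.0·2.0 = -3.0472
R = v/ω = -1.5/-1.0 = 1.5000
x' = 2.5 + 1.5000·(sin -3.0472 − sin -1.0472) = 3.6577
y' = -3 − 1.5000·(cos -3.0472 − cos -1.0472) = -0.7567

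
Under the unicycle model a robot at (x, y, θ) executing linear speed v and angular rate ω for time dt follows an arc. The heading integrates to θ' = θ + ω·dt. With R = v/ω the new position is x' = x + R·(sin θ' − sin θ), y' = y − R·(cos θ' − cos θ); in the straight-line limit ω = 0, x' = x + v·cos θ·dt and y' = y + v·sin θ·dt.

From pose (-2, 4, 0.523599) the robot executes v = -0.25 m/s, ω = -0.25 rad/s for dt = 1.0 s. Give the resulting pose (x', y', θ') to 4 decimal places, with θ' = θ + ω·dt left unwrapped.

(-2.2298, 3.9032, 0.2736)

θ' = 0.5236 + -0.25·1.0 = 0.2736
R = v/ω = -0.25/-0.25 = 1.0000
x' = -2 + 1.0000·(sin 0.2736 − sin 0.5236) = -2.2298
y' = 4 − 1.0000·(cos 0.2736 − cos 0.5236) = 3.9032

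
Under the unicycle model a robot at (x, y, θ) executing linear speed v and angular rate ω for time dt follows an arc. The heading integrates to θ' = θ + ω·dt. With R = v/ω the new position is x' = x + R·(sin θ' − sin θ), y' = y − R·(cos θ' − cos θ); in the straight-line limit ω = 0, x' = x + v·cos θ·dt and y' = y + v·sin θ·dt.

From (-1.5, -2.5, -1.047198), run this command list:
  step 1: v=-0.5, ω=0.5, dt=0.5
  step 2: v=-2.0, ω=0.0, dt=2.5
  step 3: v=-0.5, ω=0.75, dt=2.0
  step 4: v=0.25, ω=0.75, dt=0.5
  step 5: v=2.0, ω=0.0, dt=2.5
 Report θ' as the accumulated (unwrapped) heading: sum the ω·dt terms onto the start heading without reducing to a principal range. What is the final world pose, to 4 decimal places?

(-3.6075, 5.8198, 1.0778)

step 1: θ'=-0.7972 (R=-1.0000) → pose (-1.6506, -2.3013, -0.7972)
step 2: θ'=-0.7972 (straight) → pose (-5.1442, 1.2757, -0.7972)
step 3: θ'=0.7028 (R=-0.6667) → pose (-6.0520, 1.3186, 0.7028)
step 4: θ'=1.0778 (R=0.3333) → pose (-5.9738, 1.4152, 1.0778)
step 5: θ'=1.0778 (straight) → pose (-3.6075, 5.8198, 1.0778)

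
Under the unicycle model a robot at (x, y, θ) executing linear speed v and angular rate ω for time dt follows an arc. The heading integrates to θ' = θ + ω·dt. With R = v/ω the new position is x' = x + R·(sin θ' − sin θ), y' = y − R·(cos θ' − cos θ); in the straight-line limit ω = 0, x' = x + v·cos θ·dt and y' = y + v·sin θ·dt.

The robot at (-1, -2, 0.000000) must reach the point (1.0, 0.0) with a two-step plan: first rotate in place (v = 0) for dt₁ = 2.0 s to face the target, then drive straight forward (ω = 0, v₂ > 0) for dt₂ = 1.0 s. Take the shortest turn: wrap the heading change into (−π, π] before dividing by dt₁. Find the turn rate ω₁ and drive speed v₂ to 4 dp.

ω₁ = 0.3927, v₂ = 2.8284

heading to target = atan2(0−-2, 1−-1) = 0.7854
Δθ = wrap(0.7854 − 0.0000) = 0.7854; ω₁ = Δθ/dt₁ = 0.3927
distance = √((1−-1)² + (0−-2)²) = 2.8284; v₂ = distance/dt₂ = 2.8284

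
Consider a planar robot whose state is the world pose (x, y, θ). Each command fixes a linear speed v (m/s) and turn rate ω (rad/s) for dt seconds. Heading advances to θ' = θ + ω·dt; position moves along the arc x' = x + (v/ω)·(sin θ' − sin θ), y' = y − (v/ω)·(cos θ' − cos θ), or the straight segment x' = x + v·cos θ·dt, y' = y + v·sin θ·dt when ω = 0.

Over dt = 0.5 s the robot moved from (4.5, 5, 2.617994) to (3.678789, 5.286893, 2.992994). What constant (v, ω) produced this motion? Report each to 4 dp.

v = 1.7500, ω = 0.7500

Δθ = 2.992994 − 2.617994 = 0.375000
ω = Δθ/dt = 0.375000/0.5 = 0.7500
R = Δx/(sin θ' − sin θ) = 2.3333
v = R·ω = 2.3333·0.7500 = 1.7500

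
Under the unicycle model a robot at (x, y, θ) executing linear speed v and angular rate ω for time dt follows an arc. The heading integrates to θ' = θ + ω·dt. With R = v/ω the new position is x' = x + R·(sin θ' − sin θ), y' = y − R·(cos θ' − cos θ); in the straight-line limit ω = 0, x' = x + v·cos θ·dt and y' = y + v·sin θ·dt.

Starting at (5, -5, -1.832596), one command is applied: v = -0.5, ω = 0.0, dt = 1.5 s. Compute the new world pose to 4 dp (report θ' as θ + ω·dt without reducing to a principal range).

(5.1941, -4.2756, -1.8326)

θ' = -1.8326 + 0.0·1.5 = -1.8326
ω = 0 → straight: x' = 5 + -0.5·cos(-1.8326)·1.5 = 5.1941
y' = -5 + -0.5·sin(-1.8326)·1.5 = -4.2756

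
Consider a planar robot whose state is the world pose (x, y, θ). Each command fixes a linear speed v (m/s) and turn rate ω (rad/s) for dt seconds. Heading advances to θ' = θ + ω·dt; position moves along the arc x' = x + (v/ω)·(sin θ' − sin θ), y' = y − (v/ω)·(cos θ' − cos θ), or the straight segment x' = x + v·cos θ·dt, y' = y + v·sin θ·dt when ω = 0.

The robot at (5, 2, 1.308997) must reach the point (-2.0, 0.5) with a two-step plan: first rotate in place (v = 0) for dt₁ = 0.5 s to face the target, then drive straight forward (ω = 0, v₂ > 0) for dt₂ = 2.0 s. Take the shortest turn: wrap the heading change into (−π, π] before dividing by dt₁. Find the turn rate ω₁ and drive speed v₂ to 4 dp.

heading to target = atan2(0.5−2, -2−5) = -2.9305
Δθ = wrap(-2.9305 − 1.3090) = 2.0437; ω₁ = Δθ/dt₁ = 4.0874
distance = √((-2−5)² + (0.5−2)²) = 7.1589; v₂ = distance/dt₂ = 3.5795

ω₁ = 4.0874, v₂ = 3.5795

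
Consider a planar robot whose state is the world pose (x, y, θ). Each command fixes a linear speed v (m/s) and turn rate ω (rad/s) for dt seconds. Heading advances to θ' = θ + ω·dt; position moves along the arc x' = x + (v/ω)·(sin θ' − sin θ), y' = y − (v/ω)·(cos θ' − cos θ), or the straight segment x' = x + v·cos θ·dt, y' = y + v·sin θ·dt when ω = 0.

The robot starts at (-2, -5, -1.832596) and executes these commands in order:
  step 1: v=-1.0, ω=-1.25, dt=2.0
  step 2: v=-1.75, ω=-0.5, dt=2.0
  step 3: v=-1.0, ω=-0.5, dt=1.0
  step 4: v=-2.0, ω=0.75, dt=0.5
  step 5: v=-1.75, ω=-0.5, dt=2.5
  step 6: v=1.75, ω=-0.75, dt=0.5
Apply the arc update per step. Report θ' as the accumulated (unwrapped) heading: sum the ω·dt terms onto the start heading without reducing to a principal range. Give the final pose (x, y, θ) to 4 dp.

step 1: θ'=-4.3326 (R=0.8000) → pose (-0.4843, -4.9105, -4.3326)
step 2: θ'=-5.3326 (R=3.5000) → pose (-0.8867, -8.2422, -5.3326)
step 3: θ'=-5.8326 (R=2.0000) → pose (-1.6432, -8.8802, -5.8326)
step 4: θ'=-5.4576 (R=-2.6667) → pose (-2.4418, -9.4724, -5.4576)
step 5: θ'=-6.7076 (R=3.5000) → pose (-6.4553, -10.2884, -6.7076)
step 6: θ'=-7.0826 (R=-2.3333) → pose (-5.7433, -10.7881, -7.0826)

(-5.7433, -10.7881, -7.0826)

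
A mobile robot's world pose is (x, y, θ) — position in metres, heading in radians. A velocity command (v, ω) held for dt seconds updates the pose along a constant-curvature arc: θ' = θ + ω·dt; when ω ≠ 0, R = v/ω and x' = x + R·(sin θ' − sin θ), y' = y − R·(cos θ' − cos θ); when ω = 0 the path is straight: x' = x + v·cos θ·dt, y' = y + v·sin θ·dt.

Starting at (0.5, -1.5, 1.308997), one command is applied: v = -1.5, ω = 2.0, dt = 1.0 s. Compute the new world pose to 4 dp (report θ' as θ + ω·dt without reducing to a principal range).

(1.3494, -2.4336, 3.3090)

θ' = 1.3090 + 2.0·1.0 = 3.3090
R = v/ω = -1.5/2.0 = -0.7500
x' = 0.5 + -0.7500·(sin 3.3090 − sin 1.3090) = 1.3494
y' = -1.5 − -0.7500·(cos 3.3090 − cos 1.3090) = -2.4336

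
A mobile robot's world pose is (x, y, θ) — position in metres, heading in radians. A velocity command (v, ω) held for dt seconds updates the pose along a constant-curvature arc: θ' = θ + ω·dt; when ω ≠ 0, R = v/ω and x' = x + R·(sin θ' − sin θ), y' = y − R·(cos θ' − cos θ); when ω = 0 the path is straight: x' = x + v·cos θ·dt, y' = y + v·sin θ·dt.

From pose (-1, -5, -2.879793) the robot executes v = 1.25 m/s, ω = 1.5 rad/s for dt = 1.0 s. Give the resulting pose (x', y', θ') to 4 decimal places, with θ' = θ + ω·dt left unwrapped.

(-1.6025, -5.9631, -1.3798)

θ' = -2.8798 + 1.5·1.0 = -1.3798
R = v/ω = 1.25/1.5 = 0.8333
x' = -1 + 0.8333·(sin -1.3798 − sin -2.8798) = -1.6025
y' = -5 − 0.8333·(cos -1.3798 − cos -2.8798) = -5.9631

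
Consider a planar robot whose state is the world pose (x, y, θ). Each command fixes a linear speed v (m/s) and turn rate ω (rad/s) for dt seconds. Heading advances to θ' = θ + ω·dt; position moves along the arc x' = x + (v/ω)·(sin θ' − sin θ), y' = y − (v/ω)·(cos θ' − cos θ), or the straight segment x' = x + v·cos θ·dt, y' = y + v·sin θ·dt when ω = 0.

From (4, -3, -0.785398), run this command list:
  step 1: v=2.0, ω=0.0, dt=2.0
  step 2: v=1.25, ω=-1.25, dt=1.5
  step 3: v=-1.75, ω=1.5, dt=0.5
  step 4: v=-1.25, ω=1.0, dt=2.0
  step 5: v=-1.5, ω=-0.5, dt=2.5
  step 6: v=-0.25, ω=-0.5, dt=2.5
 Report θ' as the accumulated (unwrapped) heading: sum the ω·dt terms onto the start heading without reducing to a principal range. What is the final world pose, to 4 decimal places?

(2.9590, -2.7523, -2.4104)

step 1: θ'=-0.7854 (straight) → pose (6.8284, -5.8284, -0.7854)
step 2: θ'=-2.6604 (R=-1.0000) → pose (6.5842, -7.4220, -2.6604)
step 3: θ'=-1.9104 (R=-1.1667) → pose (7.1442, -6.7764, -1.9104)
step 4: θ'=0.0896 (R=-1.2500) → pose (5.8538, -5.1150, 0.0896)
step 5: θ'=-1.1604 (R=3.0000) → pose (2.8344, -3.3240, -1.1604)
step 6: θ'=-2.4104 (R=0.5000) → pose (2.9590, -2.7523, -2.4104)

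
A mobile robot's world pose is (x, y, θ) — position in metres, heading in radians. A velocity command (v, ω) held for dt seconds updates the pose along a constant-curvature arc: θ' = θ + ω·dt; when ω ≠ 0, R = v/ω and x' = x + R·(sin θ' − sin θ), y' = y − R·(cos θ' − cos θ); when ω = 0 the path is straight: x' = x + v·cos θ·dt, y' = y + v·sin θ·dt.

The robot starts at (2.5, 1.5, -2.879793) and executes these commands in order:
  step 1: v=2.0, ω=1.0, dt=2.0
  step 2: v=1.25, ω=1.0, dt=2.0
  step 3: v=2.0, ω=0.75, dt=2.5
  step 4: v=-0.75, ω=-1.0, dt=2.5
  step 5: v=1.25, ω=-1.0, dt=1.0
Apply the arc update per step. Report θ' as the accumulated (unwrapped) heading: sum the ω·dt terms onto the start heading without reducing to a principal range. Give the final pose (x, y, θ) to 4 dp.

step 1: θ'=-0.8798 (R=2.0000) → pose (1.4764, -1.7065, -0.8798)
step 2: θ'=1.1202 (R=1.2500) → pose (3.5649, -1.4542, 1.1202)
step 3: θ'=2.9952 (R=2.6667) → pose (1.5534, 2.3453, 2.9952)
step 4: θ'=0.4952 (R=0.7500) → pose (1.8004, 0.9434, 0.4952)
step 5: θ'=-0.5048 (R=-1.2500) → pose (2.9989, 0.9376, -0.5048)

(2.9989, 0.9376, -0.5048)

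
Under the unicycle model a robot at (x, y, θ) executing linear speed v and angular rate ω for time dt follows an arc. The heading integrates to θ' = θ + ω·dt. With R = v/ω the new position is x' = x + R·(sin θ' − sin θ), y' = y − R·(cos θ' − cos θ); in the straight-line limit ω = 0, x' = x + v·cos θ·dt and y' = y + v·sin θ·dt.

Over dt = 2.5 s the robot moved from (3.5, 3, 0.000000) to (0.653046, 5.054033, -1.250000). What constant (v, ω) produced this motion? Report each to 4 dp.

v = -1.5000, ω = -0.5000

Δθ = -1.250000 − 0.000000 = -1.250000
ω = Δθ/dt = -1.250000/2.5 = -0.5000
R = Δx/(sin θ' − sin θ) = 3.0000
v = R·ω = 3.0000·-0.5000 = -1.5000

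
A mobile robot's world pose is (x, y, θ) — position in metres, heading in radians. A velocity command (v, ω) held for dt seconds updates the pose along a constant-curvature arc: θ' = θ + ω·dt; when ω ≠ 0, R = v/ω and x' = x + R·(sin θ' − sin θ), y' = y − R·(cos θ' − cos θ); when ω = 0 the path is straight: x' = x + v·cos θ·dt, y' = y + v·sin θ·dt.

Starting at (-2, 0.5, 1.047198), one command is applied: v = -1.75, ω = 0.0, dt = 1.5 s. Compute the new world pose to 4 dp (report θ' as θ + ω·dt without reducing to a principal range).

(-3.3125, -1.7733, 1.0472)

θ' = 1.0472 + 0.0·1.5 = 1.0472
ω = 0 → straight: x' = -2 + -1.75·cos(1.0472)·1.5 = -3.3125
y' = 0.5 + -1.75·sin(1.0472)·1.5 = -1.7733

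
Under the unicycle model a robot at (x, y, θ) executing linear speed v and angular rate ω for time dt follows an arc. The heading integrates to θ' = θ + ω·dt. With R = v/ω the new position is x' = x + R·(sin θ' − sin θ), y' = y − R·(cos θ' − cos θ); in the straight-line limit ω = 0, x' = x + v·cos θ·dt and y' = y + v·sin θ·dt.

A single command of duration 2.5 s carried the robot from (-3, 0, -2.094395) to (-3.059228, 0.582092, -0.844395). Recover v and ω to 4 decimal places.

Δθ = -0.844395 − -2.094395 = 1.250000
ω = Δθ/dt = 1.250000/2.5 = 0.5000
R = −Δy/(cos θ' − cos θ) = -0.5000
v = R·ω = -0.5000·0.5000 = -0.2500

v = -0.2500, ω = 0.5000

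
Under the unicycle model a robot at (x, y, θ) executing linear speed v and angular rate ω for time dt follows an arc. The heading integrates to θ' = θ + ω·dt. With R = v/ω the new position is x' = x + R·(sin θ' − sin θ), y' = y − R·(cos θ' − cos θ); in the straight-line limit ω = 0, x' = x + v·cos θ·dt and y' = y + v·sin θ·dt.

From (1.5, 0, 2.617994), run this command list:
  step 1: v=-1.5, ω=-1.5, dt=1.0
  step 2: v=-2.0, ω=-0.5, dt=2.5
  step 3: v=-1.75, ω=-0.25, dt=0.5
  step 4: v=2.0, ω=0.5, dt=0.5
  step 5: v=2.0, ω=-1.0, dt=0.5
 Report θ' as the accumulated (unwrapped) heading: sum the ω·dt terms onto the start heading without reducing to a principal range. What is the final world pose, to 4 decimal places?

step 1: θ'=1.1180 (R=1.0000) → pose (1.8992, -1.3035, 1.1180)
step 2: θ'=-0.1320 (R=4.0000) → pose (-2.2242, -3.5188, -0.1320)
step 3: θ'=-0.2570 (R=7.0000) → pose (-3.0821, -3.3498, -0.2570)
step 4: θ'=-0.0070 (R=4.0000) → pose (-2.0934, -3.4810, -0.0070)
step 5: θ'=-0.5070 (R=-2.0000) → pose (-1.1363, -3.7326, -0.5070)

(-1.1363, -3.7326, -0.5070)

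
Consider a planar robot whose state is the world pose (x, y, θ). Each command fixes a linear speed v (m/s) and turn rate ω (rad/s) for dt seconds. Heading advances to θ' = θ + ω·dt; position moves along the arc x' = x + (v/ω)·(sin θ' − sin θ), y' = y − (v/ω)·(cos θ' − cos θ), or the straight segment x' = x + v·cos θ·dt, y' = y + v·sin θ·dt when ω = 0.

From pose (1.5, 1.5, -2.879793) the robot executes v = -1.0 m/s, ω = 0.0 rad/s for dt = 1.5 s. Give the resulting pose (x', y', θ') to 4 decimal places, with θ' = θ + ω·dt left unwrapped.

(2.9489, 1.8882, -2.8798)

θ' = -2.8798 + 0.0·1.5 = -2.8798
ω = 0 → straight: x' = 1.5 + -1.0·cos(-2.8798)·1.5 = 2.9489
y' = 1.5 + -1.0·sin(-2.8798)·1.5 = 1.8882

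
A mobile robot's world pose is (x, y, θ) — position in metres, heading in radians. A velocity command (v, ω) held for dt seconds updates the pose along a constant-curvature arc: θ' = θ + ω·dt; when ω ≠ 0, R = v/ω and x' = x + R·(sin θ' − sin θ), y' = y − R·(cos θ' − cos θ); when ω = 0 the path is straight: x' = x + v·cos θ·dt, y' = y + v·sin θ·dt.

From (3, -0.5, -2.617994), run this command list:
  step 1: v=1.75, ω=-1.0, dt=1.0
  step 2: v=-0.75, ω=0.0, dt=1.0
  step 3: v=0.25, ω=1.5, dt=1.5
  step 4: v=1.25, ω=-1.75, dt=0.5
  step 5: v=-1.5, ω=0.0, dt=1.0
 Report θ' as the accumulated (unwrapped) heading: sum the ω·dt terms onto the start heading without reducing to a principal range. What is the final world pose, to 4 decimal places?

step 1: θ'=-3.6180 (R=-1.7500) → pose (1.3225, -0.5396, -3.6180)
step 2: θ'=-3.6180 (straight) → pose (1.9890, -0.8835, -3.6180)
step 3: θ'=-1.3680 (R=0.1667) → pose (1.7493, -1.0652, -1.3680)
step 4: θ'=-2.2430 (R=-0.7143) → pose (1.6085, -1.6539, -2.2430)
step 5: θ'=-2.2430 (straight) → pose (2.5426, -0.4802, -2.2430)

(2.5426, -0.4802, -2.2430)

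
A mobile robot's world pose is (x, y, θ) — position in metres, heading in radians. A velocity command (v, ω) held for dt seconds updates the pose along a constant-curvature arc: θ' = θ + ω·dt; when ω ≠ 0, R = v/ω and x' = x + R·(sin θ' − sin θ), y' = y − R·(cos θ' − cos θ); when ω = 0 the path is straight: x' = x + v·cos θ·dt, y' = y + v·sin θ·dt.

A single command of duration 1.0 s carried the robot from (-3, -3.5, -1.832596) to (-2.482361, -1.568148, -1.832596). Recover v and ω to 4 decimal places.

Δθ = -1.832596 − -1.832596 = 0.000000
ω = Δθ/dt = 0.000000/1.0 = 0.0000
ω = 0 → v = (Δx·cos θ + Δy·sin θ)/dt = -2.0000

v = -2.0000, ω = 0.0000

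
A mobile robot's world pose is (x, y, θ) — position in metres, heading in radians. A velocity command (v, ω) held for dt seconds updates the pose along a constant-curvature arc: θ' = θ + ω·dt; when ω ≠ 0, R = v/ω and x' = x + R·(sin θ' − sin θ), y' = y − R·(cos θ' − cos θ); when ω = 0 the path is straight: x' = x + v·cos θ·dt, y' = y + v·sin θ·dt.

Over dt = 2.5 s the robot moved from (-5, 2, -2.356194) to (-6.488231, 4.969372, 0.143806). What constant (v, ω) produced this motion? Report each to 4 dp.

Δθ = 0.143806 − -2.356194 = 2.500000
ω = Δθ/dt = 2.500000/2.5 = 1.0000
R = −Δy/(cos θ' − cos θ) = -1.7500
v = R·ω = -1.7500·1.0000 = -1.7500

v = -1.7500, ω = 1.0000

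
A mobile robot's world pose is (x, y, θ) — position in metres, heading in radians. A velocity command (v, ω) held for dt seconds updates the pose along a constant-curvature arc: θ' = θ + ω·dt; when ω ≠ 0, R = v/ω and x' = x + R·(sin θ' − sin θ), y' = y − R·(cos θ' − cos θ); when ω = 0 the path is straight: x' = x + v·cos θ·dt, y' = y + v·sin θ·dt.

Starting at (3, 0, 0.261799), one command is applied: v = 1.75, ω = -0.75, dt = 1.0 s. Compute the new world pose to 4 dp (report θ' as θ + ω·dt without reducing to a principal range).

(4.6983, -0.1931, -0.4882)

θ' = 0.2618 + -0.75·1.0 = -0.4882
R = v/ω = 1.75/-0.75 = -2.3333
x' = 3 + -2.3333·(sin -0.4882 − sin 0.2618) = 4.6983
y' = 0 − -2.3333·(cos -0.4882 − cos 0.2618) = -0.1931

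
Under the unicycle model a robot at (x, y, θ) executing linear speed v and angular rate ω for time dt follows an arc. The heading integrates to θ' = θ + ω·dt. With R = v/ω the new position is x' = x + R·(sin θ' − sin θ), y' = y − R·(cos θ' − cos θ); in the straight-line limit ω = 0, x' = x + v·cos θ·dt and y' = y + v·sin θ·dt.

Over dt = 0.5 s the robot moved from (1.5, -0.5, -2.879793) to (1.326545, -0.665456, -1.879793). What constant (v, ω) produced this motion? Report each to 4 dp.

Δθ = -1.879793 − -2.879793 = 1.000000
ω = Δθ/dt = 1.000000/0.5 = 2.0000
R = Δx/(sin θ' − sin θ) = 0.2500
v = R·ω = 0.2500·2.0000 = 0.5000

v = 0.5000, ω = 2.0000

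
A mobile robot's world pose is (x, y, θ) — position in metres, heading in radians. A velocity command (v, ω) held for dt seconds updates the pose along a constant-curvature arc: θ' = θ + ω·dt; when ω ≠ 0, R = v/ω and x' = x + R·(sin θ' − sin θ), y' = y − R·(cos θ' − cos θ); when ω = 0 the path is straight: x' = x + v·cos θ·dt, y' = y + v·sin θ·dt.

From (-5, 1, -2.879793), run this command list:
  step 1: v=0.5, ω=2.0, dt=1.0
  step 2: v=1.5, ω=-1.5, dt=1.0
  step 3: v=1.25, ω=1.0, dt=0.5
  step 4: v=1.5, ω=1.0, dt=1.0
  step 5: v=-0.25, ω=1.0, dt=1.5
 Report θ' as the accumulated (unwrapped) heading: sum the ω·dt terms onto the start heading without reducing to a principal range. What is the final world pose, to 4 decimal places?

step 1: θ'=-0.8798 (R=0.2500) → pose (-5.1279, 0.5992, -0.8798)
step 2: θ'=-2.3798 (R=-1.0000) → pose (-5.2083, -0.7617, -2.3798)
step 3: θ'=-1.8798 (R=1.2500) → pose (-5.5363, -1.2861, -1.8798)
step 4: θ'=-0.8798 (R=1.5000) → pose (-5.2633, -2.6982, -0.8798)
step 5: θ'=0.6202 (R=-0.2500) → pose (-5.6013, -2.6541, 0.6202)

(-5.6013, -2.6541, 0.6202)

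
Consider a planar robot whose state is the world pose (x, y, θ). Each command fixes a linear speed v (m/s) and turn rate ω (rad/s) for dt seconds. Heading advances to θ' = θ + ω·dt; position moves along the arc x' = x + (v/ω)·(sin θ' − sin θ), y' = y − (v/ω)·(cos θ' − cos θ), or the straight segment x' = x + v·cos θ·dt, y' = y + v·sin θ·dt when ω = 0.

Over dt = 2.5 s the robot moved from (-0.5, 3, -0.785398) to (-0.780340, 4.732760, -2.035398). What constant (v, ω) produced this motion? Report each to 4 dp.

v = -0.7500, ω = -0.5000

Δθ = -2.035398 − -0.785398 = -1.250000
ω = Δθ/dt = -1.250000/2.5 = -0.5000
R = −Δy/(cos θ' − cos θ) = 1.5000
v = R·ω = 1.5000·-0.5000 = -0.7500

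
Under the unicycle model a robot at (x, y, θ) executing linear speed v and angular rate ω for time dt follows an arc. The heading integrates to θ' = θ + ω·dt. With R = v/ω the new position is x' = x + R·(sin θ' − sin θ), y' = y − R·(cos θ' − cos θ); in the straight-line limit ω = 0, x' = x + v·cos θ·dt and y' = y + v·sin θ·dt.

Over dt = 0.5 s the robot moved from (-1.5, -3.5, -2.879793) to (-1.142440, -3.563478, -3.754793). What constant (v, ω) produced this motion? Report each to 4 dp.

Δθ = -3.754793 − -2.879793 = -0.875000
ω = Δθ/dt = -0.875000/0.5 = -1.7500
R = Δx/(sin θ' − sin θ) = 0.4286
v = R·ω = 0.4286·-1.7500 = -0.7500

v = -0.7500, ω = -1.7500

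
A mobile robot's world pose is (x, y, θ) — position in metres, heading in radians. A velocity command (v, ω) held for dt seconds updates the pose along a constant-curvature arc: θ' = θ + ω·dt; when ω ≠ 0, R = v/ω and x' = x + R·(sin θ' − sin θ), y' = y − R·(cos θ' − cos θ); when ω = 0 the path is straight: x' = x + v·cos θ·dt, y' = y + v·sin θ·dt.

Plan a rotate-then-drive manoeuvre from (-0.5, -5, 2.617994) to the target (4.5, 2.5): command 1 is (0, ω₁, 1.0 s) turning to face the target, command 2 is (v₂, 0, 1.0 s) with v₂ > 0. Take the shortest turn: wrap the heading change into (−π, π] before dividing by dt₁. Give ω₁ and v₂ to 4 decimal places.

heading to target = atan2(2.5−-5, 4.5−-0.5) = 0.9828
Δθ = wrap(0.9828 − 2.6180) = -1.6352; ω₁ = Δθ/dt₁ = -1.6352
distance = √((4.5−-0.5)² + (2.5−-5)²) = 9.0139; v₂ = distance/dt₂ = 9.0139

ω₁ = -1.6352, v₂ = 9.0139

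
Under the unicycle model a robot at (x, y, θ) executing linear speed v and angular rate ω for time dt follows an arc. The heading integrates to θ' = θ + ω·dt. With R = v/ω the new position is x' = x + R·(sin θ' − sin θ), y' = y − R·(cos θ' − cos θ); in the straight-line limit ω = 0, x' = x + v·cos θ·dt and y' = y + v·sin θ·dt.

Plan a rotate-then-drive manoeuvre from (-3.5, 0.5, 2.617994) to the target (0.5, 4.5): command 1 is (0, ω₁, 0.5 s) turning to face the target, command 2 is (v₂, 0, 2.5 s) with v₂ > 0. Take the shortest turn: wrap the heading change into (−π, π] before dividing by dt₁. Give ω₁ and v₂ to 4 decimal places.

heading to target = atan2(4.5−0.5, 0.5−-3.5) = 0.7854
Δθ = wrap(0.7854 − 2.6180) = -1.8326; ω₁ = Δθ/dt₁ = -3.6652
distance = √((0.5−-3.5)² + (4.5−0.5)²) = 5.6569; v₂ = distance/dt₂ = 2.2627

ω₁ = -3.6652, v₂ = 2.2627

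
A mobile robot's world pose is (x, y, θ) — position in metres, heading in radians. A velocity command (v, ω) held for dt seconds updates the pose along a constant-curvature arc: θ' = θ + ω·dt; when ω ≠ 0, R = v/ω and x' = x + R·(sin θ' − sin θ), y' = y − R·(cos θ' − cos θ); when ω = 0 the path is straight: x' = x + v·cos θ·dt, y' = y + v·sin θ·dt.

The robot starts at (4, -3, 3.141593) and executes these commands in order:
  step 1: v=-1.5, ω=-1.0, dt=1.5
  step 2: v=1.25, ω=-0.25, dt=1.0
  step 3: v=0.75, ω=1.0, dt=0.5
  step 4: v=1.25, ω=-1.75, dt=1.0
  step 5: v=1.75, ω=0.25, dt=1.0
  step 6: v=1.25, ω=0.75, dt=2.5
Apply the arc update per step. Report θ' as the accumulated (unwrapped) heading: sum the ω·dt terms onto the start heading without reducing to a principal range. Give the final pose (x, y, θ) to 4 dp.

(8.4415, 1.2222, 2.2666)

step 1: θ'=1.6416 (R=1.5000) → pose (5.4962, -4.3939, 1.6416)
step 2: θ'=1.3916 (R=-5.0000) → pose (5.5638, -3.1490, 1.3916)
step 3: θ'=1.8916 (R=0.7500) → pose (5.5375, -2.7788, 1.8916)
step 4: θ'=0.1416 (R=-0.7143) → pose (6.1146, -1.8464, 0.1416)
step 5: θ'=0.3916 (R=7.0000) → pose (7.7984, -1.3866, 0.3916)
step 6: θ'=2.2666 (R=1.6667) → pose (8.4415, 1.2222, 2.2666)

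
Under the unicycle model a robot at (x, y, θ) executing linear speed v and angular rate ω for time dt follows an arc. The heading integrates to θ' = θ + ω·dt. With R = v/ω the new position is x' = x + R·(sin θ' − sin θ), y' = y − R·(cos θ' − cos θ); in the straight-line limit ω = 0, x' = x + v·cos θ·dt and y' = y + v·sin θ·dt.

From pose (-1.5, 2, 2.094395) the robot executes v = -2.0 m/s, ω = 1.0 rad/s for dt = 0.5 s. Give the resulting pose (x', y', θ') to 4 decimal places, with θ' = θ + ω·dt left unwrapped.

(-0.8085, 1.2920, 2.5944)

θ' = 2.0944 + 1.0·0.5 = 2.5944
R = v/ω = -2.0/1.0 = -2.0000
x' = -1.5 + -2.0000·(sin 2.5944 − sin 2.0944) = -0.8085
y' = 2 − -2.0000·(cos 2.5944 − cos 2.0944) = 1.2920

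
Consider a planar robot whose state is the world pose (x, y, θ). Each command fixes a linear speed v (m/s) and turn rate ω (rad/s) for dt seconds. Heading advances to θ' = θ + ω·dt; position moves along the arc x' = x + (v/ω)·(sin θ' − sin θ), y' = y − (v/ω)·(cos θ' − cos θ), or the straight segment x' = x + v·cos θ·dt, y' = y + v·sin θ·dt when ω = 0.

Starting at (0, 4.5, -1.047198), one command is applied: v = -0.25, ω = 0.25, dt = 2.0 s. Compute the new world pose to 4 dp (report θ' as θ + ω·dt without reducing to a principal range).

(-0.3457, 4.8540, -0.5472)

θ' = -1.0472 + 0.25·2.0 = -0.5472
R = v/ω = -0.25/0.25 = -1.0000
x' = 0 + -1.0000·(sin -0.5472 − sin -1.0472) = -0.3457
y' = 4.5 − -1.0000·(cos -0.5472 − cos -1.0472) = 4.8540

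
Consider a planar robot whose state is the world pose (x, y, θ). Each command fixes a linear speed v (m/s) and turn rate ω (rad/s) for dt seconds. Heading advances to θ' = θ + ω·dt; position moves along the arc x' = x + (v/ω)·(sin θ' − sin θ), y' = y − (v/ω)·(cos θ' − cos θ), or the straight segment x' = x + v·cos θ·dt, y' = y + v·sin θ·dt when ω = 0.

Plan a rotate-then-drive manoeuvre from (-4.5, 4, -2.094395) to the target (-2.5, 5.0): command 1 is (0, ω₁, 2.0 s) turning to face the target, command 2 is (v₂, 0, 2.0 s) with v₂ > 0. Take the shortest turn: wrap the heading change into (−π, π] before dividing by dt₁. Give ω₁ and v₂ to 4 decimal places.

heading to target = atan2(5−4, -2.5−-4.5) = 0.4636
Δθ = wrap(0.4636 − -2.0944) = 2.5580; ω₁ = Δθ/dt₁ = 1.2790
distance = √((-2.5−-4.5)² + (5−4)²) = 2.2361; v₂ = distance/dt₂ = 1.1180

ω₁ = 1.2790, v₂ = 1.1180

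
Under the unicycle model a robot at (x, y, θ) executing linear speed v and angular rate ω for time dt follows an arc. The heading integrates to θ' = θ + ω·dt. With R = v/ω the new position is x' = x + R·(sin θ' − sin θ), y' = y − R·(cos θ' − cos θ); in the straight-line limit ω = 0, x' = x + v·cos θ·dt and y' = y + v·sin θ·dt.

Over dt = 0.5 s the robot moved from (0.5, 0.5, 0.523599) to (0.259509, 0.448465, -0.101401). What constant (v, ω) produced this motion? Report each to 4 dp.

v = -0.5000, ω = -1.2500

Δθ = -0.101401 − 0.523599 = -0.625000
ω = Δθ/dt = -0.625000/0.5 = -1.2500
R = Δx/(sin θ' − sin θ) = 0.4000
v = R·ω = 0.4000·-1.2500 = -0.5000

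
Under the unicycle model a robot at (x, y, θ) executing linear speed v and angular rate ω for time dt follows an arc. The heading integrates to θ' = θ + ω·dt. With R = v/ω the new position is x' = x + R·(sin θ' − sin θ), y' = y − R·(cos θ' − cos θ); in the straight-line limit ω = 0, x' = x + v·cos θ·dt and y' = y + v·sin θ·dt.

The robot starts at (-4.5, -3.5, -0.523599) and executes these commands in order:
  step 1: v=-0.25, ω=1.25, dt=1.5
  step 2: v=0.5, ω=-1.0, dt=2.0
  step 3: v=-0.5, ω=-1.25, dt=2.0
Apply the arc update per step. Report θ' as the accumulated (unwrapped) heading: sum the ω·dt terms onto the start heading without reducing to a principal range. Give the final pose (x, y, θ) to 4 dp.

step 1: θ'=1.3514 (R=-0.2000) → pose (-4.7952, -3.6297, 1.3514)
step 2: θ'=-0.6486 (R=-0.5000) → pose (-4.0052, -3.3400, -0.6486)
step 3: θ'=-3.1486 (R=0.4000) → pose (-3.7607, -2.6213, -3.1486)

(-3.7607, -2.6213, -3.1486)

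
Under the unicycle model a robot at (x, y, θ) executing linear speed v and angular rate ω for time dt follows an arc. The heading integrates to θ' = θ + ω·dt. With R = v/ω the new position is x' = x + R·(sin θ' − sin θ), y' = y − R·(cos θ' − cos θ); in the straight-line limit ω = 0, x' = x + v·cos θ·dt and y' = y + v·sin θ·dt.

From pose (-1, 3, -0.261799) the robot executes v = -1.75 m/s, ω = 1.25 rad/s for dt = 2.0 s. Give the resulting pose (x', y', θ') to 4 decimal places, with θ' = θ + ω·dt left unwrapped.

(-2.4619, 0.7812, 2.2382)

θ' = -0.2618 + 1.25·2.0 = 2.2382
R = v/ω = -1.75/1.25 = -1.4000
x' = -1 + -1.4000·(sin 2.2382 − sin -0.2618) = -2.4619
y' = 3 − -1.4000·(cos 2.2382 − cos -0.2618) = 0.7812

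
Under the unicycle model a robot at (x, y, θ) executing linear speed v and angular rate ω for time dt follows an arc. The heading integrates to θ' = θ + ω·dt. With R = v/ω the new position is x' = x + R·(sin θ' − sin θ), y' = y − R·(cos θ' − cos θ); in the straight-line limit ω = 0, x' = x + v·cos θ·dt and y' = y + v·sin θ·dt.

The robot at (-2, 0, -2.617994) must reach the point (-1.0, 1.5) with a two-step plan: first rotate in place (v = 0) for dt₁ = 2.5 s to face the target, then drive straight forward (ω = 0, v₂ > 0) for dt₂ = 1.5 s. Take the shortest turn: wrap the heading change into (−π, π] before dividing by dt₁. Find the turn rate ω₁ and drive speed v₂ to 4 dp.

ω₁ = -1.0730, v₂ = 1.2019

heading to target = atan2(1.5−0, -1−-2) = 0.9828
Δθ = wrap(0.9828 − -2.6180) = -2.6824; ω₁ = Δθ/dt₁ = -1.0730
distance = √((-1−-2)² + (1.5−0)²) = 1.8028; v₂ = distance/dt₂ = 1.2019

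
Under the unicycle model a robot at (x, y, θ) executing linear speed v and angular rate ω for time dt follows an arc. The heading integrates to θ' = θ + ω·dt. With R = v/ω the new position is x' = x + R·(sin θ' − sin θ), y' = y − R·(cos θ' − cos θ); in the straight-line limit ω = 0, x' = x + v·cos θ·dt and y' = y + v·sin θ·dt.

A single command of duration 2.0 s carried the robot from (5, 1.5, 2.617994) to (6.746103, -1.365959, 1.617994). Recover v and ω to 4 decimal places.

v = -1.7500, ω = -0.5000

Δθ = 1.617994 − 2.617994 = -1.000000
ω = Δθ/dt = -1.000000/2.0 = -0.5000
R = −Δy/(cos θ' − cos θ) = 3.5000
v = R·ω = 3.5000·-0.5000 = -1.7500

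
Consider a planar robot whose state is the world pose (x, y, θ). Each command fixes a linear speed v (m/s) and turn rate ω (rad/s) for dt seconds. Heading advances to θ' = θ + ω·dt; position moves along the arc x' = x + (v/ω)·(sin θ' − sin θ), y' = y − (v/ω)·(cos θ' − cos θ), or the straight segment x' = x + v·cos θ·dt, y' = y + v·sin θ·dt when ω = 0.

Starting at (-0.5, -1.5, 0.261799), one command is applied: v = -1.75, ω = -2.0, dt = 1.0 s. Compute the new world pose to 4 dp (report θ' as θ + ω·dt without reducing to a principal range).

(-1.5892, -0.5090, -1.7382)

θ' = 0.2618 + -2.0·1.0 = -1.7382
R = v/ω = -1.75/-2.0 = 0.8750
x' = -0.5 + 0.8750·(sin -1.7382 − sin 0.2618) = -1.5892
y' = -1.5 − 0.8750·(cos -1.7382 − cos 0.2618) = -0.5090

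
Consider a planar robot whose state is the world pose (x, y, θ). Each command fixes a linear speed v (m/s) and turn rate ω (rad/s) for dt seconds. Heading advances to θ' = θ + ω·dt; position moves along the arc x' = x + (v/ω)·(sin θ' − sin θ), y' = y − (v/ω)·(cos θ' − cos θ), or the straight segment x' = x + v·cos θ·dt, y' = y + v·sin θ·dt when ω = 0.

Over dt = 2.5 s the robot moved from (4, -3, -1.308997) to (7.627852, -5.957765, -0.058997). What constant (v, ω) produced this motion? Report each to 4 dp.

Δθ = -0.058997 − -1.308997 = 1.250000
ω = Δθ/dt = 1.250000/2.5 = 0.5000
R = Δx/(sin θ' − sin θ) = 4.0000
v = R·ω = 4.0000·0.5000 = 2.0000

v = 2.0000, ω = 0.5000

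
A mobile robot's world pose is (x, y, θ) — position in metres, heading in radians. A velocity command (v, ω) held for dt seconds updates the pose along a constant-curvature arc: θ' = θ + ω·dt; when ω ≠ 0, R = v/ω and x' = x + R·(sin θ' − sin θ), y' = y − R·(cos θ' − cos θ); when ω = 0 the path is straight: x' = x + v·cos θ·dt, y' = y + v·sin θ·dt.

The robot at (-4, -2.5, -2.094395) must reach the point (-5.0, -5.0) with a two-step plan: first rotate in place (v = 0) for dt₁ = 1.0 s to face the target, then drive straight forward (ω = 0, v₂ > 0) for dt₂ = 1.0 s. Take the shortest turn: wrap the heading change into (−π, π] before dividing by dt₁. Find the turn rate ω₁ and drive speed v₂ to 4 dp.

heading to target = atan2(-5−-2.5, -5−-4) = -1.9513
Δθ = wrap(-1.9513 − -2.0944) = 0.1431; ω₁ = Δθ/dt₁ = 0.1431
distance = √((-5−-4)² + (-5−-2.5)²) = 2.6926; v₂ = distance/dt₂ = 2.6926

ω₁ = 0.1431, v₂ = 2.6926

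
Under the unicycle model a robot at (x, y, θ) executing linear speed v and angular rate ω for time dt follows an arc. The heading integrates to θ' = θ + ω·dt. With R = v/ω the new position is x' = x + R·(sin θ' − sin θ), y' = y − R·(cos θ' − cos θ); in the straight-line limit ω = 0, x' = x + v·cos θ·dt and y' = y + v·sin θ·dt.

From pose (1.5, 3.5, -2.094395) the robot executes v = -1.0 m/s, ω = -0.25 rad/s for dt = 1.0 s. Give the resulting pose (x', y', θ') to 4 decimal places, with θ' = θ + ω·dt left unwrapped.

θ' = -2.0944 + -0.25·1.0 = -2.3444
R = v/ω = -1.0/-0.25 = 4.0000
x' = 1.5 + 4.0000·(sin -2.3444 − sin -2.0944) = 2.1025
y' = 3.5 − 4.0000·(cos -2.3444 − cos -2.0944) = 4.2949

(2.1025, 4.2949, -2.3444)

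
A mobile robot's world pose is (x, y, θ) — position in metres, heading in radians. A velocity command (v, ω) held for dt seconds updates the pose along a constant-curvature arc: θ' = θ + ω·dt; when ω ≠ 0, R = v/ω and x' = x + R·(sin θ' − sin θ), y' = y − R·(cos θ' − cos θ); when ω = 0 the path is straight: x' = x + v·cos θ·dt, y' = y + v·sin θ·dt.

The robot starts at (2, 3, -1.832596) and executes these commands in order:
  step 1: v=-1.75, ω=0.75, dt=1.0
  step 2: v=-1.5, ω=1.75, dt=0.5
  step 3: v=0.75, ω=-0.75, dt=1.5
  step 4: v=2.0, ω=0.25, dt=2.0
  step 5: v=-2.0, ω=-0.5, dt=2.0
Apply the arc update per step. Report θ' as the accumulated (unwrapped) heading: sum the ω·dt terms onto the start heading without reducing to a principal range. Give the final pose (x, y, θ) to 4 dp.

step 1: θ'=-1.0826 (R=-2.3333) → pose (1.8069, 4.6983, -1.0826)
step 2: θ'=-0.2076 (R=-0.8571) → pose (1.2266, 5.1350, -0.2076)
step 3: θ'=-1.3326 (R=-1.0000) → pose (1.9922, 4.3925, -1.3326)
step 4: θ'=-0.8326 (R=8.0000) → pose (3.8489, 0.8964, -0.8326)
step 5: θ'=-1.8326 (R=4.0000) → pose (2.9439, 4.6235, -1.8326)

(2.9439, 4.6235, -1.8326)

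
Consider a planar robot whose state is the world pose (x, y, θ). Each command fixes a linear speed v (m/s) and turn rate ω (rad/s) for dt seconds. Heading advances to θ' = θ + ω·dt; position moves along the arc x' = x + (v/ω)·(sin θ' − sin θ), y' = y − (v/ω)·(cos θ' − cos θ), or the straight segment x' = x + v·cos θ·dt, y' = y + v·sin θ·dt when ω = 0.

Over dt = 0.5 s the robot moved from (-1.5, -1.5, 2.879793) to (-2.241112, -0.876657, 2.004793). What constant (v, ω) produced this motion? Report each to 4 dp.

Δθ = 2.004793 − 2.879793 = -0.875000
ω = Δθ/dt = -0.875000/0.5 = -1.7500
R = Δx/(sin θ' − sin θ) = -1.1429
v = R·ω = -1.1429·-1.7500 = 2.0000

v = 2.0000, ω = -1.7500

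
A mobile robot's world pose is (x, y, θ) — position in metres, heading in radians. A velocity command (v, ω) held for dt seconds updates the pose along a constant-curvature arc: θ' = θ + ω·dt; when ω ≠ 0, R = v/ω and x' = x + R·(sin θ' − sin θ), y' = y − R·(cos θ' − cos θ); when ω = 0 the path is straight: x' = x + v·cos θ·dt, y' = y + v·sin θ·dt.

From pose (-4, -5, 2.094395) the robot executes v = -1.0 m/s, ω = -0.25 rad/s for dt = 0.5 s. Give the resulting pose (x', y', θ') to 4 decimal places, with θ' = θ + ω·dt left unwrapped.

θ' = 2.0944 + -0.25·0.5 = 1.9694
R = v/ω = -1.0/-0.25 = 4.0000
x' = -4 + 4.0000·(sin 1.9694 − sin 2.0944) = -3.7777
y' = -5 − 4.0000·(cos 1.9694 − cos 2.0944) = -5.4475

(-3.7777, -5.4475, 1.9694)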